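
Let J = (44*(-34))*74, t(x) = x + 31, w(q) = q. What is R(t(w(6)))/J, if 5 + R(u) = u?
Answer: -2/6919 ≈ -0.00028906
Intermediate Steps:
t(x) = 31 + x
J = -110704 (J = -1496*74 = -110704)
R(u) = -5 + u
R(t(w(6)))/J = (-5 + (31 + 6))/(-110704) = (-5 + 37)*(-1/110704) = 32*(-1/110704) = -2/6919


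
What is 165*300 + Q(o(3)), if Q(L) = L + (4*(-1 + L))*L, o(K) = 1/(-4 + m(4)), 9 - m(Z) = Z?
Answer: 49501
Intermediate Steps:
m(Z) = 9 - Z
o(K) = 1 (o(K) = 1/(-4 + (9 - 1*4)) = 1/(-4 + (9 - 4)) = 1/(-4 + 5) = 1/1 = 1)
Q(L) = L + L*(-4 + 4*L) (Q(L) = L + (-4 + 4*L)*L = L + L*(-4 + 4*L))
165*300 + Q(o(3)) = 165*300 + 1*(-3 + 4*1) = 49500 + 1*(-3 + 4) = 49500 + 1*1 = 49500 + 1 = 49501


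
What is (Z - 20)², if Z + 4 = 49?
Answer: 625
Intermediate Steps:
Z = 45 (Z = -4 + 49 = 45)
(Z - 20)² = (45 - 20)² = 25² = 625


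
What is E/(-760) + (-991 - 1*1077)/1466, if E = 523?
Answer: -1169199/557080 ≈ -2.0988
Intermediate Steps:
E/(-760) + (-991 - 1*1077)/1466 = 523/(-760) + (-991 - 1*1077)/1466 = 523*(-1/760) + (-991 - 1077)*(1/1466) = -523/760 - 2068*1/1466 = -523/760 - 1034/733 = -1169199/557080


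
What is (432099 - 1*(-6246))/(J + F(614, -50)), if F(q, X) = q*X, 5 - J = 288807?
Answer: -438345/319502 ≈ -1.3720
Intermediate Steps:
J = -288802 (J = 5 - 1*288807 = 5 - 288807 = -288802)
F(q, X) = X*q
(432099 - 1*(-6246))/(J + F(614, -50)) = (432099 - 1*(-6246))/(-288802 - 50*614) = (432099 + 6246)/(-288802 - 30700) = 438345/(-319502) = 438345*(-1/319502) = -438345/319502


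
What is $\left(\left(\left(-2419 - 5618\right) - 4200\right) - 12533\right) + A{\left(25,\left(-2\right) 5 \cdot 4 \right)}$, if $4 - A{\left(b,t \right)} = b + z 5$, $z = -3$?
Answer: $-24776$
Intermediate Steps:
$A{\left(b,t \right)} = 19 - b$ ($A{\left(b,t \right)} = 4 - \left(b - 15\right) = 4 - \left(-15 + b\right) = 19 - b$)
$\left(\left(\left(-2419 - 5618\right) - 4200\right) - 12533\right) + A{\left(25,\left(-2\right) 5 \cdot 4 \right)} = \left(\left(\left(-2419 - 5618\right) - 4200\right) - 12533\right) + \left(19 - 25\right) = \left(\left(-8037 - 4200\right) - 12533\right) + \left(19 - 25\right) = \left(-12237 - 12533\right) - 6 = -24770 - 6 = -24776$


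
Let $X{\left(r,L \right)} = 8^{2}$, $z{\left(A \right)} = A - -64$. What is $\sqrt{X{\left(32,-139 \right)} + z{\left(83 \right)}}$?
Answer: $\sqrt{211} \approx 14.526$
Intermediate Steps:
$z{\left(A \right)} = 64 + A$ ($z{\left(A \right)} = A + 64 = 64 + A$)
$X{\left(r,L \right)} = 64$
$\sqrt{X{\left(32,-139 \right)} + z{\left(83 \right)}} = \sqrt{64 + \left(64 + 83\right)} = \sqrt{64 + 147} = \sqrt{211}$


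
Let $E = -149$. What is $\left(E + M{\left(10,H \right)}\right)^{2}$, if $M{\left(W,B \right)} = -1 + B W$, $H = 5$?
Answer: $10000$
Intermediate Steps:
$\left(E + M{\left(10,H \right)}\right)^{2} = \left(-149 + \left(-1 + 5 \cdot 10\right)\right)^{2} = \left(-149 + \left(-1 + 50\right)\right)^{2} = \left(-149 + 49\right)^{2} = \left(-100\right)^{2} = 10000$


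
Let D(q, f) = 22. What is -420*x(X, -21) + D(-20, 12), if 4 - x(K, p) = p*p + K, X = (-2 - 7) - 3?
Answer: 178522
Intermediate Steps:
X = -12 (X = -9 - 3 = -12)
x(K, p) = 4 - K - p² (x(K, p) = 4 - (p*p + K) = 4 - (p² + K) = 4 - (K + p²) = 4 + (-K - p²) = 4 - K - p²)
-420*x(X, -21) + D(-20, 12) = -420*(4 - 1*(-12) - 1*(-21)²) + 22 = -420*(4 + 12 - 1*441) + 22 = -420*(4 + 12 - 441) + 22 = -420*(-425) + 22 = 178500 + 22 = 178522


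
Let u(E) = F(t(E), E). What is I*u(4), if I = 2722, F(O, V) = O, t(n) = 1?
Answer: 2722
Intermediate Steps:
u(E) = 1
I*u(4) = 2722*1 = 2722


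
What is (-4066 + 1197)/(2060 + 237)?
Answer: -2869/2297 ≈ -1.2490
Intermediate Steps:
(-4066 + 1197)/(2060 + 237) = -2869/2297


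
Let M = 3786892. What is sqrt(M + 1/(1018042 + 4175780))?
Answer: 5*sqrt(4086175674465279678)/5193822 ≈ 1946.0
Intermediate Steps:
sqrt(M + 1/(1018042 + 4175780)) = sqrt(3786892 + 1/(1018042 + 4175780)) = sqrt(3786892 + 1/5193822) = sqrt(19668442981225/5193822) = 5*sqrt(4086175674465279678)/5193822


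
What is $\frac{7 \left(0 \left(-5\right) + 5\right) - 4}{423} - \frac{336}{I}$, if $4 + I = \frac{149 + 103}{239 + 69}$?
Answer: $\frac{223499}{2115} \approx 105.67$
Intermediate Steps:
$I = - \frac{35}{11}$ ($I = -4 + \frac{149 + 103}{239 + 69} = -4 + \frac{252}{308} = -4 + 252 \cdot \frac{1}{308} = -4 + \frac{9}{11} = - \frac{35}{11} \approx -3.1818$)
$\frac{7 \left(0 \left(-5\right) + 5\right) - 4}{423} - \frac{336}{I} = \frac{7 \left(0 \left(-5\right) + 5\right) - 4}{423} - \frac{336}{- \frac{35}{11}} = \left(7 \left(0 + 5\right) - 4\right) \frac{1}{423} - - \frac{528}{5} = \left(7 \cdot 5 - 4\right) \frac{1}{423} + \frac{528}{5} = \left(35 - 4\right) \frac{1}{423} + \frac{528}{5} = 31 \cdot \frac{1}{423} + \frac{528}{5} = \frac{31}{423} + \frac{528}{5} = \frac{223499}{2115}$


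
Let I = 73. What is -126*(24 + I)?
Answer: -12222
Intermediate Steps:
-126*(24 + I) = -126*(24 + 73) = -126*97 = -12222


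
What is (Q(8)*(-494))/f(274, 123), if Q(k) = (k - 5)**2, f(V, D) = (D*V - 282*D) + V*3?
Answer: 247/9 ≈ 27.444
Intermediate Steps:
f(V, D) = -282*D + 3*V + D*V (f(V, D) = (-282*D + D*V) + 3*V = -282*D + 3*V + D*V)
Q(k) = (-5 + k)**2
(Q(8)*(-494))/f(274, 123) = ((-5 + 8)**2*(-494))/(-282*123 + 3*274 + 123*274) = (3**2*(-494))/(-34686 + 822 + 33702) = (9*(-494))/(-162) = -4446*(-1/162) = 247/9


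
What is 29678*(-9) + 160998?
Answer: -106104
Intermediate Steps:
29678*(-9) + 160998 = -267102 + 160998 = -106104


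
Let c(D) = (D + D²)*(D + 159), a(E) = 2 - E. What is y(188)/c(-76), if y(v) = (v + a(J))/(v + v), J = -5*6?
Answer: 11/8894280 ≈ 1.2367e-6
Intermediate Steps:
J = -30
c(D) = (159 + D)*(D + D²) (c(D) = (D + D²)*(159 + D) = (159 + D)*(D + D²))
y(v) = (32 + v)/(2*v) (y(v) = (v + (2 - 1*(-30)))/(v + v) = (v + (2 + 30))/((2*v)) = (v + 32)*(1/(2*v)) = (32 + v)*(1/(2*v)) = (32 + v)/(2*v))
y(188)/c(-76) = ((½)*(32 + 188)/188)/((-76*(159 + (-76)² + 160*(-76)))) = ((½)*(1/188)*220)/((-76*(159 + 5776 - 12160))) = 55/(94*((-76*(-6225)))) = (55/94)/473100 = (55/94)*(1/473100) = 11/8894280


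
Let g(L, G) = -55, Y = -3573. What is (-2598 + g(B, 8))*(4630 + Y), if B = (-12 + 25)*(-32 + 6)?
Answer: -2804221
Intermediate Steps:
B = -338 (B = 13*(-26) = -338)
(-2598 + g(B, 8))*(4630 + Y) = (-2598 - 55)*(4630 - 3573) = -2653*1057 = -2804221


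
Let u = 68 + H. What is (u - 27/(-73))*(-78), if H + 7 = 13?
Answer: -423462/73 ≈ -5800.9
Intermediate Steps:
H = 6 (H = -7 + 13 = 6)
u = 74 (u = 68 + 6 = 74)
(u - 27/(-73))*(-78) = (74 - 27/(-73))*(-78) = (74 - 27*(-1/73))*(-78) = (74 + 27/73)*(-78) = (5429/73)*(-78) = -423462/73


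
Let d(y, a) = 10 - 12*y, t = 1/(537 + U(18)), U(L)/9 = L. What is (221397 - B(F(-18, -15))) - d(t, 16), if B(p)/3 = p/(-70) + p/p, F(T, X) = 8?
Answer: 1805389456/8155 ≈ 2.2138e+5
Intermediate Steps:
B(p) = 3 - 3*p/70 (B(p) = 3*(p/(-70) + p/p) = 3*(p*(-1/70) + 1) = 3*(-p/70 + 1) = 3*(1 - p/70) = 3 - 3*p/70)
U(L) = 9*L
t = 1/699 (t = 1/(537 + 9*18) = 1/(537 + 162) = 1/699 ≈ 0.0014306)
(221397 - B(F(-18, -15))) - d(t, 16) = (221397 - (3 - 3/70*8)) - (10 - 12*1/699) = (221397 - (3 - 12/35)) - (10 - 4/233) = (221397 - 1*93/35) - 1*2326/233 = (221397 - 93/35) - 2326/233 = 7748802/35 - 2326/233 = 1805389456/8155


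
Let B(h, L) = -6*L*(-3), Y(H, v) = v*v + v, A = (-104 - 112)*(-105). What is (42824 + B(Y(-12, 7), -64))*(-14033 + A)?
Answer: 360337784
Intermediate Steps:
A = 22680 (A = -216*(-105) = 22680)
Y(H, v) = v + v² (Y(H, v) = v² + v = v + v²)
B(h, L) = 18*L
(42824 + B(Y(-12, 7), -64))*(-14033 + A) = (42824 + 18*(-64))*(-14033 + 22680) = (42824 - 1152)*8647 = 41672*8647 = 360337784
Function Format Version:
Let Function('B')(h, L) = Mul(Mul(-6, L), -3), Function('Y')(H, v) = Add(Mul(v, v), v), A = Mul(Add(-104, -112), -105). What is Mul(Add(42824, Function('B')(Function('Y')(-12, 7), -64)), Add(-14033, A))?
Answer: 360337784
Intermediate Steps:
A = 22680 (A = Mul(-216, -105) = 22680)
Function('Y')(H, v) = Add(v, Pow(v, 2)) (Function('Y')(H, v) = Add(Pow(v, 2), v) = Add(v, Pow(v, 2)))
Function('B')(h, L) = Mul(18, L)
Mul(Add(42824, Function('B')(Function('Y')(-12, 7), -64)), Add(-14033, A)) = Mul(Add(42824, Mul(18, -64)), Add(-14033, 22680)) = Mul(Add(42824, -1152), 8647) = Mul(41672, 8647) = 360337784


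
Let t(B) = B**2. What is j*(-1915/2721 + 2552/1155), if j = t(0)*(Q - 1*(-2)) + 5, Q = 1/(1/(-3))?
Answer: 143399/19047 ≈ 7.5287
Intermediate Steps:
Q = -3 (Q = 1/(-1/3) = -3)
j = 5 (j = 0**2*(-3 - 1*(-2)) + 5 = 0*(-3 + 2) + 5 = 0*(-1) + 5 = 0 + 5 = 5)
j*(-1915/2721 + 2552/1155) = 5*(-1915/2721 + 2552/1155) = 5*(-1915*1/2721 + 2552*(1/1155)) = 5*(-1915/2721 + 232/105) = 5*(143399/95235) = 143399/19047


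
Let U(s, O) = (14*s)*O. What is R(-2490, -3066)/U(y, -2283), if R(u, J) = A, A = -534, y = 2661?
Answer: 89/14175147 ≈ 6.2786e-6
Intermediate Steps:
U(s, O) = 14*O*s
R(u, J) = -534
R(-2490, -3066)/U(y, -2283) = -534/(14*(-2283)*2661) = -534/(-85050882) = -534*(-1/85050882) = 89/14175147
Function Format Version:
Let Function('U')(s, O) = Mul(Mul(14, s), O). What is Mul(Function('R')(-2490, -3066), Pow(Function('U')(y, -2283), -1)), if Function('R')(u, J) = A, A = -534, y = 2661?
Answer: Rational(89, 14175147) ≈ 6.2786e-6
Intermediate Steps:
Function('U')(s, O) = Mul(14, O, s)
Function('R')(u, J) = -534
Mul(Function('R')(-2490, -3066), Pow(Function('U')(y, -2283), -1)) = Mul(-534, Pow(Mul(14, -2283, 2661), -1)) = Mul(-534, Pow(-85050882, -1)) = Mul(-534, Rational(-1, 85050882)) = Rational(89, 14175147)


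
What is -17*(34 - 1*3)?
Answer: -527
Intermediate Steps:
-17*(34 - 1*3) = -17*(34 - 3) = -17*31 = -527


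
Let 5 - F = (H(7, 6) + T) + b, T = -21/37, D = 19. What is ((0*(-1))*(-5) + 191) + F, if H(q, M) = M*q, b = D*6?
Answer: 1501/37 ≈ 40.568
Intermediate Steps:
T = -21/37 (T = -21*1/37 = -21/37 ≈ -0.56757)
b = 114 (b = 19*6 = 114)
F = -5566/37 (F = 5 - ((6*7 - 21/37) + 114) = 5 - ((42 - 21/37) + 114) = 5 - (1533/37 + 114) = 5 - 1*5751/37 = 5 - 5751/37 = -5566/37 ≈ -150.43)
((0*(-1))*(-5) + 191) + F = ((0*(-1))*(-5) + 191) - 5566/37 = (0*(-5) + 191) - 5566/37 = (0 + 191) - 5566/37 = 191 - 5566/37 = 1501/37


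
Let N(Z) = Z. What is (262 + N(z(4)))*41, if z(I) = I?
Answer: 10906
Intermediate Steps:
(262 + N(z(4)))*41 = (262 + 4)*41 = 266*41 = 10906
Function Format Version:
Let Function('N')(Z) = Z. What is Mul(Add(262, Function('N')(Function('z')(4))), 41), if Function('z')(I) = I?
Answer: 10906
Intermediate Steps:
Mul(Add(262, Function('N')(Function('z')(4))), 41) = Mul(Add(262, 4), 41) = Mul(266, 41) = 10906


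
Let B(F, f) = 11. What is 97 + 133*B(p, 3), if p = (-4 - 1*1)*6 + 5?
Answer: 1560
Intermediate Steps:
p = -25 (p = (-4 - 1)*6 + 5 = -5*6 + 5 = -30 + 5 = -25)
97 + 133*B(p, 3) = 97 + 133*11 = 97 + 1463 = 1560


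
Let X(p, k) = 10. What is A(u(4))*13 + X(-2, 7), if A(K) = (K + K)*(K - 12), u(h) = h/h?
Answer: -276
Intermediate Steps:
u(h) = 1
A(K) = 2*K*(-12 + K) (A(K) = (2*K)*(-12 + K) = 2*K*(-12 + K))
A(u(4))*13 + X(-2, 7) = (2*1*(-12 + 1))*13 + 10 = (2*1*(-11))*13 + 10 = -22*13 + 10 = -286 + 10 = -276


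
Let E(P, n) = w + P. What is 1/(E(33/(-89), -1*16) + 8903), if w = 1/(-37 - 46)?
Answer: 7387/65763633 ≈ 0.00011233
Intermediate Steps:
w = -1/83 (w = 1/(-83) = -1/83 ≈ -0.012048)
E(P, n) = -1/83 + P
1/(E(33/(-89), -1*16) + 8903) = 1/((-1/83 + 33/(-89)) + 8903) = 1/((-1/83 + 33*(-1/89)) + 8903) = 1/((-1/83 - 33/89) + 8903) = 1/(-2828/7387 + 8903) = 1/(65763633/7387) = 7387/65763633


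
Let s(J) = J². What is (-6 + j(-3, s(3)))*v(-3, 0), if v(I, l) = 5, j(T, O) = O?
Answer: 15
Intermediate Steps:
(-6 + j(-3, s(3)))*v(-3, 0) = (-6 + 3²)*5 = (-6 + 9)*5 = 3*5 = 15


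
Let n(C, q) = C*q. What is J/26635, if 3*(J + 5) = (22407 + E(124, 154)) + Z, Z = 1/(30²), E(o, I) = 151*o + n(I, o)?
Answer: 7741543/10273500 ≈ 0.75354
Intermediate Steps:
E(o, I) = 151*o + I*o
Z = 1/900 ≈ 0.0011111
J = 54190801/2700 (J = -5 + ((22407 + 124*(151 + 154)) + 1/900)/3 = -5 + ((22407 + 124*305) + 1/900)/3 = -5 + ((22407 + 37820) + 1/900)/3 = -5 + (60227 + 1/900)/3 = -5 + (⅓)*(54204301/900) = -5 + 54204301/2700 = 54190801/2700 ≈ 20071.)
J/26635 = (54190801/2700)/26635 = (54190801/2700)*(1/26635) = 7741543/10273500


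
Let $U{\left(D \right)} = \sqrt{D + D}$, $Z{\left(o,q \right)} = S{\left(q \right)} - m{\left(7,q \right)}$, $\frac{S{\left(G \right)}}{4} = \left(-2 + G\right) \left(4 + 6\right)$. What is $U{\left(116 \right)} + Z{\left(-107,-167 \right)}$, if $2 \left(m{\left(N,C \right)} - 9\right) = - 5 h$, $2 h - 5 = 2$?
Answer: $- \frac{27041}{4} + 2 \sqrt{58} \approx -6745.0$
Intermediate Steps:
$h = \frac{7}{2}$ ($h = \frac{5}{2} + \frac{1}{2} \cdot 2 = \frac{5}{2} + 1 = \frac{7}{2} \approx 3.5$)
$m{\left(N,C \right)} = \frac{1}{4}$ ($m{\left(N,C \right)} = 9 + \frac{\left(-5\right) \frac{7}{2}}{2} = 9 + \frac{1}{2} \left(- \frac{35}{2}\right) = 9 - \frac{35}{4} = \frac{1}{4}$)
$S{\left(G \right)} = -80 + 40 G$ ($S{\left(G \right)} = 4 \left(-2 + G\right) \left(4 + 6\right) = 4 \left(-2 + G\right) 10 = 4 \left(-20 + 10 G\right) = -80 + 40 G$)
$Z{\left(o,q \right)} = - \frac{321}{4} + 40 q$ ($Z{\left(o,q \right)} = \left(-80 + 40 q\right) - \frac{1}{4} = - \frac{321}{4} + 40 q$)
$U{\left(D \right)} = \sqrt{2} \sqrt{D}$ ($U{\left(D \right)} = \sqrt{2 D} = \sqrt{2} \sqrt{D}$)
$U{\left(116 \right)} + Z{\left(-107,-167 \right)} = \sqrt{2} \sqrt{116} + \left(- \frac{321}{4} + 40 \left(-167\right)\right) = \sqrt{2} \cdot 2 \sqrt{29} - \frac{27041}{4} = 2 \sqrt{58} - \frac{27041}{4} = - \frac{27041}{4} + 2 \sqrt{58}$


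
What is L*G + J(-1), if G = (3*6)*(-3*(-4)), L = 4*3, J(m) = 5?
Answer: 2597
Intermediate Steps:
L = 12
G = 216 (G = 18*12 = 216)
L*G + J(-1) = 12*216 + 5 = 2592 + 5 = 2597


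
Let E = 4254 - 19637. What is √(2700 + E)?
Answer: I*√12683 ≈ 112.62*I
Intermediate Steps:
E = -15383
√(2700 + E) = √(2700 - 15383) = √(-12683) = I*√12683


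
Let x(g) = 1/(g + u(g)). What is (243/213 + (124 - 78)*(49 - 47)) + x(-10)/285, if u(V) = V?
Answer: 37694029/404700 ≈ 93.141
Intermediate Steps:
x(g) = 1/(2*g) (x(g) = 1/(g + g) = 1/(2*g))
(243/213 + (124 - 78)*(49 - 47)) + x(-10)/285 = (243/213 + (124 - 78)*(49 - 47)) + ((½)/(-10))/285 = (243*(1/213) + 46*2) + ((½)*(-⅒))*(1/285) = (81/71 + 92) - 1/20*1/285 = 6613/71 - 1/5700 = 37694029/404700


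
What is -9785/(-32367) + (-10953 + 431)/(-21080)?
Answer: 273416687/341148180 ≈ 0.80146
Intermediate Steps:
-9785/(-32367) + (-10953 + 431)/(-21080) = -9785*(-1/32367) - 10522*(-1/21080) = 9785/32367 + 5261/10540 = 273416687/341148180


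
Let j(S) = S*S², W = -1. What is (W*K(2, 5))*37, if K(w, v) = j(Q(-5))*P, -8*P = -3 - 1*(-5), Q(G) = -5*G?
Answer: 578125/4 ≈ 1.4453e+5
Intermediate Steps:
j(S) = S³
P = -¼ (P = -(-3 - 1*(-5))/8 = -(-3 + 5)/8 = -⅛*2 = -¼ ≈ -0.25000)
K(w, v) = -15625/4 (K(w, v) = (-5*(-5))³*(-¼) = 25³*(-¼) = 15625*(-¼) = -15625/4)
(W*K(2, 5))*37 = -1*(-15625/4)*37 = (15625/4)*37 = 578125/4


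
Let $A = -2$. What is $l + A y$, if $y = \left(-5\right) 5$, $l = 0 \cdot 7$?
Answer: $50$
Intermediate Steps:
$l = 0$
$y = -25$
$l + A y = 0 - -50 = 0 + 50 = 50$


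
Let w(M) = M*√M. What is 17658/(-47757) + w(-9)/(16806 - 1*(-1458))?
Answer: -5886/15919 - 9*I/6088 ≈ -0.36975 - 0.0014783*I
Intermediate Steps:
w(M) = M^(3/2)
17658/(-47757) + w(-9)/(16806 - 1*(-1458)) = 17658/(-47757) + (-9)^(3/2)/(16806 - 1*(-1458)) = 17658*(-1/47757) + (-27*I)/(16806 + 1458) = -5886/15919 - 27*I/18264 = -5886/15919 - 27*I*(1/18264) = -5886/15919 - 9*I/6088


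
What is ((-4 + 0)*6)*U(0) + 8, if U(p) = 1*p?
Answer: 8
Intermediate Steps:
U(p) = p
((-4 + 0)*6)*U(0) + 8 = ((-4 + 0)*6)*0 + 8 = -4*6*0 + 8 = -24*0 + 8 = 0 + 8 = 8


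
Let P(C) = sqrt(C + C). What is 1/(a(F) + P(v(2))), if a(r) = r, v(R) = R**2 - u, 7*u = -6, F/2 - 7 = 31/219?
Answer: 70518/959255 - 47961*sqrt(119)/32614670 ≈ 0.057472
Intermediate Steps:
F = 3128/219 (F = 14 + 2*(31/219) = 14 + 62/219 = 3128/219 ≈ 14.283)
u = -6/7 (u = (1/7)*(-6) = -6/7 ≈ -0.85714)
v(R) = 6/7 + R**2 (v(R) = R**2 - 1*(-6/7) = R**2 + 6/7 = 6/7 + R**2)
P(C) = sqrt(2)*sqrt(C) (P(C) = sqrt(2*C) = sqrt(2)*sqrt(C))
1/(a(F) + P(v(2))) = 1/(3128/219 + sqrt(2)*sqrt(6/7 + 2**2)) = 1/(3128/219 + sqrt(2)*sqrt(6/7 + 4)) = 1/(3128/219 + sqrt(2)*sqrt(34/7)) = 1/(3128/219 + sqrt(2)*(sqrt(238)/7)) = 1/(3128/219 + 2*sqrt(119)/7)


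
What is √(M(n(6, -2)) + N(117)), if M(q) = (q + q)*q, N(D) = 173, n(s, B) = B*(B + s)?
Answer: √301 ≈ 17.349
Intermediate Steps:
M(q) = 2*q² (M(q) = (2*q)*q = 2*q²)
√(M(n(6, -2)) + N(117)) = √(2*(-2*(-2 + 6))² + 173) = √(2*(-2*4)² + 173) = √(2*(-8)² + 173) = √(2*64 + 173) = √(128 + 173) = √301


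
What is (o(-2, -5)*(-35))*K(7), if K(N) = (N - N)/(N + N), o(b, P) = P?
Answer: 0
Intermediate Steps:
K(N) = 0 (K(N) = 0/((2*N)) = 0*(1/(2*N)) = 0)
(o(-2, -5)*(-35))*K(7) = -5*(-35)*0 = 175*0 = 0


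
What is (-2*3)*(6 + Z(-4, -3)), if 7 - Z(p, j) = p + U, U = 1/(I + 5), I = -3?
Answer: -99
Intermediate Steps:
U = ½ (U = 1/(-3 + 5) = 1/2 = ½ ≈ 0.50000)
Z(p, j) = 13/2 - p (Z(p, j) = 7 - (p + ½) = 7 - (½ + p) = 7 + (-½ - p) = 13/2 - p)
(-2*3)*(6 + Z(-4, -3)) = (-2*3)*(6 + (13/2 - 1*(-4))) = -6*(6 + (13/2 + 4)) = -6*(6 + 21/2) = -6*33/2 = -99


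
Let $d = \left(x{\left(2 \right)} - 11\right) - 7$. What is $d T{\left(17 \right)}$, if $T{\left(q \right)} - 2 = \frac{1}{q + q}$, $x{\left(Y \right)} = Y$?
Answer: $- \frac{552}{17} \approx -32.471$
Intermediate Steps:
$T{\left(q \right)} = 2 + \frac{1}{2 q}$ ($T{\left(q \right)} = 2 + \frac{1}{q + q} = 2 + \frac{1}{2 q}$)
$d = -16$ ($d = \left(2 - 11\right) - 7 = -9 - 7 = -16$)
$d T{\left(17 \right)} = - 16 \left(2 + \frac{1}{2 \cdot 17}\right) = - 16 \left(2 + \frac{1}{2} \cdot \frac{1}{17}\right) = - 16 \left(2 + \frac{1}{34}\right) = \left(-16\right) \frac{69}{34} = - \frac{552}{17}$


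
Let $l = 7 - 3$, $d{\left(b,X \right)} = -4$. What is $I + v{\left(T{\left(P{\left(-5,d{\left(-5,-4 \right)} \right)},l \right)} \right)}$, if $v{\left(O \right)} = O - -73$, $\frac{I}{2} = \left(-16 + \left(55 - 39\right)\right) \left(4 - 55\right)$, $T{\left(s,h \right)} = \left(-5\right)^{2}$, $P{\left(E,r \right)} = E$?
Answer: $98$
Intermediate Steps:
$l = 4$
$T{\left(s,h \right)} = 25$
$I = 0$ ($I = 2 \left(-16 + \left(55 - 39\right)\right) \left(4 - 55\right) = 2 \left(-16 + \left(55 - 39\right)\right) \left(-51\right) = 2 \left(-16 + 16\right) \left(-51\right) = 2 \cdot 0 \left(-51\right) = 2 \cdot 0 = 0$)
$v{\left(O \right)} = 73 + O$ ($v{\left(O \right)} = O + 73 = 73 + O$)
$I + v{\left(T{\left(P{\left(-5,d{\left(-5,-4 \right)} \right)},l \right)} \right)} = 0 + \left(73 + 25\right) = 0 + 98 = 98$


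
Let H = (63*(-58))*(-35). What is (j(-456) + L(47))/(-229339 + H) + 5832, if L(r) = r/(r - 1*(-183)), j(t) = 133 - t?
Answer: 136079495123/23333270 ≈ 5832.0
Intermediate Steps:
H = 127890 (H = -3654*(-35) = 127890)
L(r) = r/(183 + r) (L(r) = r/(r + 183) = r/(183 + r))
(j(-456) + L(47))/(-229339 + H) + 5832 = ((133 - 1*(-456)) + 47/(183 + 47))/(-229339 + 127890) + 5832 = ((133 + 456) + 47/230)/(-101449) + 5832 = (589 + 47*(1/230))*(-1/101449) + 5832 = (589 + 47/230)*(-1/101449) + 5832 = (135517/230)*(-1/101449) + 5832 = -135517/23333270 + 5832 = 136079495123/23333270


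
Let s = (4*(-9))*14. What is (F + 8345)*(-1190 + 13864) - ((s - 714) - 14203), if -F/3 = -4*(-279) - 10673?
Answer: 469156205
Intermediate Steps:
s = -504 (s = -36*14 = -504)
F = 28671 (F = -3*(-4*(-279) - 10673) = -3*(1116 - 10673) = -3*(-9557) = 28671)
(F + 8345)*(-1190 + 13864) - ((s - 714) - 14203) = (28671 + 8345)*(-1190 + 13864) - ((-504 - 714) - 14203) = 37016*12674 - (-1218 - 14203) = 469140784 - 1*(-15421) = 469140784 + 15421 = 469156205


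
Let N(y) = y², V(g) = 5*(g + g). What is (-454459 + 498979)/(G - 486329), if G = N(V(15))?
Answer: -44520/463829 ≈ -0.095984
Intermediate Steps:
V(g) = 10*g (V(g) = 5*(2*g) = 10*g)
G = 22500 (G = (10*15)² = 150² = 22500)
(-454459 + 498979)/(G - 486329) = (-454459 + 498979)/(22500 - 486329) = 44520/(-463829) = 44520*(-1/463829) = -44520/463829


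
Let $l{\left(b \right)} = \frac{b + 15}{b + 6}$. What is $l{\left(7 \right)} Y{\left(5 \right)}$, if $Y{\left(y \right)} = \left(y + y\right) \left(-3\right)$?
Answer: $- \frac{660}{13} \approx -50.769$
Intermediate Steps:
$Y{\left(y \right)} = - 6 y$ ($Y{\left(y \right)} = 2 y \left(-3\right) = - 6 y$)
$l{\left(b \right)} = \frac{15 + b}{6 + b}$
$l{\left(7 \right)} Y{\left(5 \right)} = \frac{15 + 7}{6 + 7} \left(\left(-6\right) 5\right) = \frac{1}{13} \cdot 22 \left(-30\right) = \frac{22}{13} \left(-30\right) = - \frac{660}{13}$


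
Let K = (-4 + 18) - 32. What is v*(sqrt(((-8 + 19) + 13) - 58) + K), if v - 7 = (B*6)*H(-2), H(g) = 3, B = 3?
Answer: -1098 + 61*I*sqrt(34) ≈ -1098.0 + 355.69*I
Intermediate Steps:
K = -18 (K = 14 - 32 = -18)
v = 61 (v = 7 + (3*6)*3 = 7 + 18*3 = 7 + 54 = 61)
v*(sqrt(((-8 + 19) + 13) - 58) + K) = 61*(sqrt(((-8 + 19) + 13) - 58) - 18) = 61*(sqrt((11 + 13) - 58) - 18) = 61*(sqrt(24 - 58) - 18) = 61*(sqrt(-34) - 18) = 61*(I*sqrt(34) - 18) = 61*(-18 + I*sqrt(34)) = -1098 + 61*I*sqrt(34)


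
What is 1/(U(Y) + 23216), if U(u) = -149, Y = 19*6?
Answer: 1/23067 ≈ 4.3352e-5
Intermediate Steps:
Y = 114
1/(U(Y) + 23216) = 1/(-149 + 23216) = 1/23067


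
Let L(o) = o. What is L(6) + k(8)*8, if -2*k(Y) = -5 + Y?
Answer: -6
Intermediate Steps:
k(Y) = 5/2 - Y/2 (k(Y) = -(-5 + Y)/2 = 5/2 - Y/2)
L(6) + k(8)*8 = 6 + (5/2 - ½*8)*8 = 6 + (5/2 - 4)*8 = 6 - 3/2*8 = 6 - 12 = -6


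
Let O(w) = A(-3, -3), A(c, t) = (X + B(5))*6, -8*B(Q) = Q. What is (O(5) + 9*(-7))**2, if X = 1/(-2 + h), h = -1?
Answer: 75625/16 ≈ 4726.6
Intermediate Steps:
B(Q) = -Q/8
X = -1/3 (X = 1/(-2 - 1) = 1/(-3) = -1/3 ≈ -0.33333)
A(c, t) = -23/4 (A(c, t) = (-1/3 - 1/8*5)*6 = (-1/3 - 5/8)*6 = -23/24*6 = -23/4)
O(w) = -23/4
(O(5) + 9*(-7))**2 = (-23/4 + 9*(-7))**2 = (-23/4 - 63)**2 = (-275/4)**2 = 75625/16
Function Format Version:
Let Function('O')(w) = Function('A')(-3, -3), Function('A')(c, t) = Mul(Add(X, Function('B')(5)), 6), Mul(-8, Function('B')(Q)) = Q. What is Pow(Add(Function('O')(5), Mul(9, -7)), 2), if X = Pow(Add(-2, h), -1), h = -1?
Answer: Rational(75625, 16) ≈ 4726.6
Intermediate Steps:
Function('B')(Q) = Mul(Rational(-1, 8), Q)
X = Rational(-1, 3) (X = Pow(Add(-2, -1), -1) = Pow(-3, -1) = Rational(-1, 3) ≈ -0.33333)
Function('A')(c, t) = Rational(-23, 4) (Function('A')(c, t) = Mul(Add(Rational(-1, 3), Mul(Rational(-1, 8), 5)), 6) = Mul(Add(Rational(-1, 3), Rational(-5, 8)), 6) = Mul(Rational(-23, 24), 6) = Rational(-23, 4))
Function('O')(w) = Rational(-23, 4)
Pow(Add(Function('O')(5), Mul(9, -7)), 2) = Pow(Add(Rational(-23, 4), Mul(9, -7)), 2) = Pow(Add(Rational(-23, 4), -63), 2) = Pow(Rational(-275, 4), 2) = Rational(75625, 16)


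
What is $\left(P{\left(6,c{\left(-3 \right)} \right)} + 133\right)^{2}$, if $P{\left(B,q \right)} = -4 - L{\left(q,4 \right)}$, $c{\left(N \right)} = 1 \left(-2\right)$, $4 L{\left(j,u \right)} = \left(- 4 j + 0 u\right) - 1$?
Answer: $\frac{259081}{16} \approx 16193.0$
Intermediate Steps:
$L{\left(j,u \right)} = - \frac{1}{4} - j$ ($L{\left(j,u \right)} = \frac{\left(- 4 j + 0 u\right) - 1}{4} = \frac{\left(- 4 j + 0\right) - 1}{4} = \frac{- 4 j - 1}{4} = \frac{-1 - 4 j}{4} = - \frac{1}{4} - j$)
$c{\left(N \right)} = -2$
$P{\left(B,q \right)} = - \frac{15}{4} + q$ ($P{\left(B,q \right)} = -4 - \left(- \frac{1}{4} - q\right) = -4 + \left(\frac{1}{4} + q\right) = - \frac{15}{4} + q$)
$\left(P{\left(6,c{\left(-3 \right)} \right)} + 133\right)^{2} = \left(\left(- \frac{15}{4} - 2\right) + 133\right)^{2} = \left(- \frac{23}{4} + 133\right)^{2} = \left(\frac{509}{4}\right)^{2} = \frac{259081}{16}$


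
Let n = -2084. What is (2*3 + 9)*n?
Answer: -31260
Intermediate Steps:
(2*3 + 9)*n = (2*3 + 9)*(-2084) = (6 + 9)*(-2084) = 15*(-2084) = -31260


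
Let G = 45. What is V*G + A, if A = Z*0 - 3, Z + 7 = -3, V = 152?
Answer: 6837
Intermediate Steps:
Z = -10 (Z = -7 - 3 = -10)
A = -3 (A = -10*0 - 3 = 0 - 3 = -3)
V*G + A = 152*45 - 3 = 6840 - 3 = 6837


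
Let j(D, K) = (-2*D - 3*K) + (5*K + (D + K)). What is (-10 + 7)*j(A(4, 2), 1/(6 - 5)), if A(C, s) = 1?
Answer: -6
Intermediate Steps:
j(D, K) = -D + 3*K (j(D, K) = (-3*K - 2*D) + (D + 6*K) = -D + 3*K)
(-10 + 7)*j(A(4, 2), 1/(6 - 5)) = (-10 + 7)*(-1*1 + 3/(6 - 5)) = -3*(-1 + 3/1) = -3*(-1 + 3*1) = -3*(-1 + 3) = -3*2 = -6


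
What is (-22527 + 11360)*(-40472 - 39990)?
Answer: 898519154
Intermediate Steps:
(-22527 + 11360)*(-40472 - 39990) = -11167*(-80462) = 898519154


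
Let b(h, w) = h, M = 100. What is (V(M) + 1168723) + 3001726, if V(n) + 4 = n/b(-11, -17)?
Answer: 45874795/11 ≈ 4.1704e+6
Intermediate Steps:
V(n) = -4 - n/11 (V(n) = -4 + n/(-11) = -4 + n*(-1/11) = -4 - n/11)
(V(M) + 1168723) + 3001726 = ((-4 - 1/11*100) + 1168723) + 3001726 = ((-4 - 100/11) + 1168723) + 3001726 = (-144/11 + 1168723) + 3001726 = 12855809/11 + 3001726 = 45874795/11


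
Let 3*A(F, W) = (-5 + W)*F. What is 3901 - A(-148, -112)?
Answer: -1871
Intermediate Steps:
A(F, W) = F*(-5 + W)/3 (A(F, W) = ((-5 + W)*F)/3 = (F*(-5 + W))/3 = F*(-5 + W)/3)
3901 - A(-148, -112) = 3901 - (-148)*(-5 - 112)/3 = 3901 - (-148)*(-117)/3 = 3901 - 1*5772 = 3901 - 5772 = -1871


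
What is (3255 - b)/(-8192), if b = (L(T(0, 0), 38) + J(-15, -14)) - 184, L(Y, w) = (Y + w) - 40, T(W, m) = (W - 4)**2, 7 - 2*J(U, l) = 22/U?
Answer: -102623/245760 ≈ -0.41757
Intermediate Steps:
J(U, l) = 7/2 - 11/U
T(W, m) = (-4 + W)**2
L(Y, w) = -40 + Y + w
b = -4973/30 (b = ((-40 + (-4 + 0)**2 + 38) + (7/2 - 11/(-15))) - 184 = ((-40 + (-4)**2 + 38) + (7/2 - 11*(-1/15))) - 184 = ((-40 + 16 + 38) + (7/2 + 11/15)) - 184 = (14 + 127/30) - 184 = 547/30 - 184 = -4973/30 ≈ -165.77)
(3255 - b)/(-8192) = (3255 - 1*(-4973/30))/(-8192) = (3255 + 4973/30)*(-1/8192) = (102623/30)*(-1/8192) = -102623/245760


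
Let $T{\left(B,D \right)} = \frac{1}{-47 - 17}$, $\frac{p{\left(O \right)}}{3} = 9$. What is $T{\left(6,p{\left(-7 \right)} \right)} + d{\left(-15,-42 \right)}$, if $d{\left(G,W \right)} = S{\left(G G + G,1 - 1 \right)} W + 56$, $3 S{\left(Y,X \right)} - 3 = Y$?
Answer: $- \frac{187265}{64} \approx -2926.0$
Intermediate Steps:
$p{\left(O \right)} = 27$ ($p{\left(O \right)} = 3 \cdot 9 = 27$)
$T{\left(B,D \right)} = - \frac{1}{64}$ ($T{\left(B,D \right)} = \frac{1}{-64} = - \frac{1}{64}$)
$S{\left(Y,X \right)} = 1 + \frac{Y}{3}$
$d{\left(G,W \right)} = 56 + W \left(1 + \frac{G}{3} + \frac{G^{2}}{3}\right)$ ($d{\left(G,W \right)} = \left(1 + \frac{G G + G}{3}\right) W + 56 = \left(1 + \frac{G^{2} + G}{3}\right) W + 56 = \left(1 + \frac{G + G^{2}}{3}\right) W + 56 = \left(1 + \left(\frac{G}{3} + \frac{G^{2}}{3}\right)\right) W + 56 = \left(1 + \frac{G}{3} + \frac{G^{2}}{3}\right) W + 56 = W \left(1 + \frac{G}{3} + \frac{G^{2}}{3}\right) + 56 = 56 + W \left(1 + \frac{G}{3} + \frac{G^{2}}{3}\right)$)
$T{\left(6,p{\left(-7 \right)} \right)} + d{\left(-15,-42 \right)} = - \frac{1}{64} + \left(56 + \frac{1}{3} \left(-42\right) \left(3 - 15 \left(1 - 15\right)\right)\right) = - \frac{1}{64} + \left(56 + \frac{1}{3} \left(-42\right) \left(3 - -210\right)\right) = - \frac{1}{64} + \left(56 + \frac{1}{3} \left(-42\right) \left(3 + 210\right)\right) = - \frac{1}{64} + \left(56 + \frac{1}{3} \left(-42\right) 213\right) = - \frac{1}{64} + \left(56 - 2982\right) = - \frac{1}{64} - 2926 = - \frac{187265}{64}$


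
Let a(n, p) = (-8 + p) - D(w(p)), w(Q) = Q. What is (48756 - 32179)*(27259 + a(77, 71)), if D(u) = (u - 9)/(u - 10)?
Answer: 27626896660/61 ≈ 4.5290e+8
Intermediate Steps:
D(u) = (-9 + u)/(-10 + u)
a(n, p) = -8 + p - (-9 + p)/(-10 + p) (a(n, p) = (-8 + p) - (-9 + p)/(-10 + p) = -8 + p - (-9 + p)/(-10 + p))
(48756 - 32179)*(27259 + a(77, 71)) = (48756 - 32179)*(27259 + (89 + 71² - 19*71)/(-10 + 71)) = 16577*(27259 + (89 + 5041 - 1349)/61) = 16577*(27259 + (1/61)*3781) = 16577*(27259 + 3781/61) = 16577*(1666580/61) = 27626896660/61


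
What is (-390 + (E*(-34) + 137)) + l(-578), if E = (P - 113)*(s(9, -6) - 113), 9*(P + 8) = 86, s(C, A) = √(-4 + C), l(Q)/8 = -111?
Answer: -3863795/9 + 34102*√5/9 ≈ -4.2084e+5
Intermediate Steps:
l(Q) = -888 (l(Q) = 8*(-111) = -888)
P = 14/9 (P = -8 + (⅑)*86 = -8 + 86/9 = 14/9 ≈ 1.5556)
E = 113339/9 - 1003*√5/9 (E = (14/9 - 113)*(√(-4 + 9) - 113) = -1003*(√5 - 113)/9 = -1003*(-113 + √5)/9 = 113339/9 - 1003*√5/9 ≈ 12344.)
(-390 + (E*(-34) + 137)) + l(-578) = (-390 + ((113339/9 - 1003*√5/9)*(-34) + 137)) - 888 = (-390 + ((-3853526/9 + 34102*√5/9) + 137)) - 888 = (-390 + (-3852293/9 + 34102*√5/9)) - 888 = (-3855803/9 + 34102*√5/9) - 888 = -3863795/9 + 34102*√5/9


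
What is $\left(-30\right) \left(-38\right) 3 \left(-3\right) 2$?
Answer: $-20520$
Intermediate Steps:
$\left(-30\right) \left(-38\right) 3 \left(-3\right) 2 = 1140 \left(\left(-9\right) 2\right) = 1140 \left(-18\right) = -20520$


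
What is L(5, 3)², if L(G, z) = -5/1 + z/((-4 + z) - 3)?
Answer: 529/16 ≈ 33.063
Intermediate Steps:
L(G, z) = -5 + z/(-7 + z) (L(G, z) = -5*1 + z/(-7 + z) = -5 + z/(-7 + z))
L(5, 3)² = ((35 - 4*3)/(-7 + 3))² = ((35 - 12)/(-4))² = (-¼*23)² = (-23/4)² = 529/16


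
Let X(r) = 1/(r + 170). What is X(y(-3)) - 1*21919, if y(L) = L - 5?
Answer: -3550877/162 ≈ -21919.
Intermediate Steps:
y(L) = -5 + L
X(r) = 1/(170 + r)
X(y(-3)) - 1*21919 = 1/(170 + (-5 - 3)) - 1*21919 = 1/(170 - 8) - 21919 = 1/162 - 21919 = -3550877/162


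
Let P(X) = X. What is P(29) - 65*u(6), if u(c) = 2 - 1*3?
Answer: 94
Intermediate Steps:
u(c) = -1 (u(c) = 2 - 3 = -1)
P(29) - 65*u(6) = 29 - 65*(-1) = 29 - 1*(-65) = 29 + 65 = 94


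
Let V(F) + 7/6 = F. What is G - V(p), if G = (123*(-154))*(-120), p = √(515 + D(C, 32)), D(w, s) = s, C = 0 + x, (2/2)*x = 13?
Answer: 13638247/6 - √547 ≈ 2.2730e+6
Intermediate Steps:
x = 13
C = 13 (C = 0 + 13 = 13)
p = √547 (p = √(515 + 32) = √547 ≈ 23.388)
G = 2273040 (G = -18942*(-120) = 2273040)
V(F) = -7/6 + F
G - V(p) = 2273040 - (-7/6 + √547) = 2273040 + (7/6 - √547) = 13638247/6 - √547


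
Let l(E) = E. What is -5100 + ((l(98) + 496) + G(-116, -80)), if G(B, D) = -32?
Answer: -4538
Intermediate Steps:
-5100 + ((l(98) + 496) + G(-116, -80)) = -5100 + ((98 + 496) - 32) = -5100 + (594 - 32) = -5100 + 562 = -4538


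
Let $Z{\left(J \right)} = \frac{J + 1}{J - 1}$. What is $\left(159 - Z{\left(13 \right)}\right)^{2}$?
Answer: $\frac{896809}{36} \approx 24911.0$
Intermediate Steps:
$Z{\left(J \right)} = \frac{1 + J}{-1 + J}$
$\left(159 - Z{\left(13 \right)}\right)^{2} = \left(159 - \frac{1 + 13}{-1 + 13}\right)^{2} = \left(159 - \frac{1}{12} \cdot 14\right)^{2} = \left(159 - \frac{7}{6}\right)^{2} = \left(\frac{947}{6}\right)^{2} = \frac{896809}{36}$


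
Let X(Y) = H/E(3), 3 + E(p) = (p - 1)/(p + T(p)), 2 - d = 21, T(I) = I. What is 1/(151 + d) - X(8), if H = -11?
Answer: -1087/264 ≈ -4.1174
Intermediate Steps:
d = -19 (d = 2 - 1*21 = 2 - 21 = -19)
E(p) = -3 + (-1 + p)/(2*p) (E(p) = -3 + (p - 1)/(p + p) = -3 + (-1 + p)/((2*p)) = -3 + (-1 + p)*(1/(2*p)) = -3 + (-1 + p)/(2*p))
X(Y) = 33/8 (X(Y) = -11*6/(-1 - 5*3) = -11*6/(-1 - 15) = -11/((½)*(⅓)*(-16)) = -11/(-8/3) = -11*(-3/8) = 33/8)
1/(151 + d) - X(8) = 1/(151 - 19) - 1*33/8 = 1/132 - 33/8 = -1087/264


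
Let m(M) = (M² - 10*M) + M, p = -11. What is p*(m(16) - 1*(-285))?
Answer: -4367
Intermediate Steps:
m(M) = M² - 9*M
p*(m(16) - 1*(-285)) = -11*(16*(-9 + 16) - 1*(-285)) = -11*(16*7 + 285) = -11*(112 + 285) = -11*397 = -4367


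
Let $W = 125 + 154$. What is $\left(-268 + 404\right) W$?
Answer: $37944$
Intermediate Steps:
$W = 279$
$\left(-268 + 404\right) W = \left(-268 + 404\right) 279 = 136 \cdot 279 = 37944$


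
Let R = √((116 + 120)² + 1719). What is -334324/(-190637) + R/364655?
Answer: 334324/190637 + √57415/364655 ≈ 1.7544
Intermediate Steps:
R = √57415 (R = √(236² + 1719) = √(55696 + 1719) = √57415 ≈ 239.61)
-334324/(-190637) + R/364655 = -334324/(-190637) + √57415/364655 = -334324*(-1/190637) + √57415*(1/364655) = 334324/190637 + √57415/364655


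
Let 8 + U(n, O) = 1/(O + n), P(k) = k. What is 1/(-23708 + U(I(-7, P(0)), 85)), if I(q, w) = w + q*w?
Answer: -85/2015859 ≈ -4.2166e-5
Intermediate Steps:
U(n, O) = -8 + 1/(O + n)
1/(-23708 + U(I(-7, P(0)), 85)) = 1/(-23708 + (1 - 8*85 - 0*(1 - 7))/(85 + 0*(1 - 7))) = 1/(-23708 + (1 - 680 - 0*(-6))/(85 + 0*(-6))) = 1/(-23708 + (1 - 680 - 8*0)/(85 + 0)) = 1/(-23708 + (1 - 680 + 0)/85) = 1/(-23708 + (1/85)*(-679)) = 1/(-23708 - 679/85) = 1/(-2015859/85) = -85/2015859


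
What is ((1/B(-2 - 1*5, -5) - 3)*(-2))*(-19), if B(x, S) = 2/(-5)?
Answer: -209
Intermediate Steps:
B(x, S) = -⅖ (B(x, S) = 2*(-⅕) = -⅖)
((1/B(-2 - 1*5, -5) - 3)*(-2))*(-19) = ((1/(-⅖) - 3)*(-2))*(-19) = ((-5/2 - 3)*(-2))*(-19) = -11/2*(-2)*(-19) = 11*(-19) = -209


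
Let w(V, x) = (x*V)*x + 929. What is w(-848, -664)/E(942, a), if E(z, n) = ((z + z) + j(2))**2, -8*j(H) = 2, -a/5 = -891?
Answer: -543823824/5161475 ≈ -105.36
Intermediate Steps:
a = 4455 (a = -5*(-891) = 4455)
j(H) = -1/4 (j(H) = -1/8*2 = -1/4)
w(V, x) = 929 + V*x**2 (w(V, x) = (V*x)*x + 929 = V*x**2 + 929 = 929 + V*x**2)
E(z, n) = (-1/4 + 2*z)**2 (E(z, n) = ((z + z) - 1/4)**2 = (2*z - 1/4)**2 = (-1/4 + 2*z)**2)
w(-848, -664)/E(942, a) = (929 - 848*(-664)**2)/(((-1 + 8*942)**2/16)) = (929 - 848*440896)/(((-1 + 7536)**2/16)) = (929 - 373879808)/(((1/16)*7535**2)) = -373878879/((1/16)*56776225) = -373878879/56776225/16 = -373878879*16/56776225 = -543823824/5161475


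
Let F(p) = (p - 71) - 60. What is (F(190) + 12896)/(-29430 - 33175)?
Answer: -2591/12521 ≈ -0.20693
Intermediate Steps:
F(p) = -131 + p (F(p) = (-71 + p) - 60 = -131 + p)
(F(190) + 12896)/(-29430 - 33175) = ((-131 + 190) + 12896)/(-29430 - 33175) = (59 + 12896)/(-62605) = 12955*(-1/62605) = -2591/12521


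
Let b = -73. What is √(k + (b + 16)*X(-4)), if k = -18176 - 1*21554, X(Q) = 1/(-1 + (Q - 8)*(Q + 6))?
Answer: I*√993193/5 ≈ 199.32*I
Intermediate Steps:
X(Q) = 1/(-1 + (-8 + Q)*(6 + Q))
k = -39730 (k = -18176 - 21554 = -39730)
√(k + (b + 16)*X(-4)) = √(-39730 + (-73 + 16)/(-49 + (-4)² - 2*(-4))) = √(-39730 - 57/(-49 + 16 + 8)) = √(-39730 - 57/(-25)) = √(-39730 - 57*(-1/25)) = √(-39730 + 57/25) = √(-993193/25) = I*√993193/5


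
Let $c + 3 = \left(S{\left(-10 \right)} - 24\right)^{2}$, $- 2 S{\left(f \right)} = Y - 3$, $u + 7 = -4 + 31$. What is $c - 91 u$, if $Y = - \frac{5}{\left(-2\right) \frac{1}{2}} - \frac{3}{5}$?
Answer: $- \frac{121291}{100} \approx -1212.9$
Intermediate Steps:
$Y = \frac{22}{5}$ ($Y = - \frac{5}{\left(-2\right) \frac{1}{2}} - \frac{3}{5} = - \frac{5}{-1} - \frac{3}{5} = \left(-5\right) \left(-1\right) - \frac{3}{5} = 5 - \frac{3}{5} = \frac{22}{5} \approx 4.4$)
$u = 20$ ($u = -7 + \left(-4 + 31\right) = -7 + 27 = 20$)
$S{\left(f \right)} = - \frac{7}{10}$ ($S{\left(f \right)} = - \frac{\frac{22}{5} - 3}{2} = \left(- \frac{1}{2}\right) \frac{7}{5} = - \frac{7}{10}$)
$c = \frac{60709}{100}$ ($c = -3 + \left(- \frac{7}{10} - 24\right)^{2} = -3 + \left(- \frac{247}{10}\right)^{2} = -3 + \frac{61009}{100} = \frac{60709}{100} \approx 607.09$)
$c - 91 u = \frac{60709}{100} - 91 \cdot 20 = \frac{60709}{100} - 1820 = - \frac{121291}{100}$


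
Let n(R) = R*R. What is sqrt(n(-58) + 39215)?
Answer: 3*sqrt(4731) ≈ 206.35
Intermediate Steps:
n(R) = R**2
sqrt(n(-58) + 39215) = sqrt((-58)**2 + 39215) = sqrt(3364 + 39215) = sqrt(42579) = 3*sqrt(4731)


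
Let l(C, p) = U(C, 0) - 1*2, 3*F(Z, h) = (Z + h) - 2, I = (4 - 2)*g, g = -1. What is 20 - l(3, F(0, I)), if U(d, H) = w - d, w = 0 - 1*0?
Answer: 25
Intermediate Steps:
w = 0 (w = 0 + 0 = 0)
I = -2 (I = (4 - 2)*(-1) = 2*(-1) = -2)
U(d, H) = -d (U(d, H) = 0 - d = -d)
F(Z, h) = -2/3 + Z/3 + h/3 (F(Z, h) = ((Z + h) - 2)/3 = (-2 + Z + h)/3 = -2/3 + Z/3 + h/3)
l(C, p) = -2 - C (l(C, p) = -C - 1*2 = -C - 2 = -2 - C)
20 - l(3, F(0, I)) = 20 - (-2 - 1*3) = 20 - (-2 - 3) = 20 - 1*(-5) = 20 + 5 = 25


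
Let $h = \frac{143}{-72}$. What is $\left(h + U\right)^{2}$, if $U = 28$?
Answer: $\frac{3508129}{5184} \approx 676.72$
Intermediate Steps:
$h = - \frac{143}{72}$ ($h = 143 \left(- \frac{1}{72}\right) = - \frac{143}{72} \approx -1.9861$)
$\left(h + U\right)^{2} = \left(- \frac{143}{72} + 28\right)^{2} = \left(\frac{1873}{72}\right)^{2} = \frac{3508129}{5184}$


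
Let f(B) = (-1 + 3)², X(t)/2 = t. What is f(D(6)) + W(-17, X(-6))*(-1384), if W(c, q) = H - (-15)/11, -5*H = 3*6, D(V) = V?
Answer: 170452/55 ≈ 3099.1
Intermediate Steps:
X(t) = 2*t
f(B) = 4 (f(B) = 2² = 4)
H = -18/5 (H = -3*6/5 = -⅕*18 = -18/5 ≈ -3.6000)
W(c, q) = -123/55 (W(c, q) = -18/5 - (-15)/11 = -18/5 - 1*(-15/11) = -18/5 + 15/11 = -123/55)
f(D(6)) + W(-17, X(-6))*(-1384) = 4 - 123/55*(-1384) = 4 + 170232/55 = 170452/55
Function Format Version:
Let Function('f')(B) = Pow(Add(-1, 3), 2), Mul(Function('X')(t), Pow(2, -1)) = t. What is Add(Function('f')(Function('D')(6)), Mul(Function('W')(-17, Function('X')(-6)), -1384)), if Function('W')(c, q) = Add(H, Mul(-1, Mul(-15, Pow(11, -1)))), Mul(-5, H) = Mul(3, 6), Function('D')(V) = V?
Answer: Rational(170452, 55) ≈ 3099.1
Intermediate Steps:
Function('X')(t) = Mul(2, t)
Function('f')(B) = 4 (Function('f')(B) = Pow(2, 2) = 4)
H = Rational(-18, 5) (H = Mul(Rational(-1, 5), Mul(3, 6)) = Mul(Rational(-1, 5), 18) = Rational(-18, 5) ≈ -3.6000)
Function('W')(c, q) = Rational(-123, 55) (Function('W')(c, q) = Add(Rational(-18, 5), Mul(-1, Mul(-15, Pow(11, -1)))) = Add(Rational(-18, 5), Mul(-1, Mul(-15, Rational(1, 11)))) = Add(Rational(-18, 5), Mul(-1, Rational(-15, 11))) = Add(Rational(-18, 5), Rational(15, 11)) = Rational(-123, 55))
Add(Function('f')(Function('D')(6)), Mul(Function('W')(-17, Function('X')(-6)), -1384)) = Add(4, Mul(Rational(-123, 55), -1384)) = Add(4, Rational(170232, 55)) = Rational(170452, 55)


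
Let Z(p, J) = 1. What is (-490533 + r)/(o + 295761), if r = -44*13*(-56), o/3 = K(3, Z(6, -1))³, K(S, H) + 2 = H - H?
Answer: -458501/295737 ≈ -1.5504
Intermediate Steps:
K(S, H) = -2 (K(S, H) = -2 + (H - H) = -2 + 0 = -2)
o = -24 (o = 3*(-2)³ = 3*(-8) = -24)
r = 32032 (r = -572*(-56) = 32032)
(-490533 + r)/(o + 295761) = (-490533 + 32032)/(-24 + 295761) = -458501/295737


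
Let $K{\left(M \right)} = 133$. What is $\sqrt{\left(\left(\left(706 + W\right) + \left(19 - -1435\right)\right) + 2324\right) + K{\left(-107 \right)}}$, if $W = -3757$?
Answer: $2 \sqrt{215} \approx 29.326$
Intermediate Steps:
$\sqrt{\left(\left(\left(706 + W\right) + \left(19 - -1435\right)\right) + 2324\right) + K{\left(-107 \right)}} = \sqrt{\left(\left(\left(706 - 3757\right) + \left(19 - -1435\right)\right) + 2324\right) + 133} = \sqrt{\left(\left(-3051 + \left(19 + 1435\right)\right) + 2324\right) + 133} = \sqrt{\left(\left(-3051 + 1454\right) + 2324\right) + 133} = \sqrt{\left(-1597 + 2324\right) + 133} = \sqrt{727 + 133} = \sqrt{860} = 2 \sqrt{215}$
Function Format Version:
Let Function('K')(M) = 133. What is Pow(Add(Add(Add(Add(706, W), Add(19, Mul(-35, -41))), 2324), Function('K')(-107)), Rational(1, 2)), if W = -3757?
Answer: Mul(2, Pow(215, Rational(1, 2))) ≈ 29.326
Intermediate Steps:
Pow(Add(Add(Add(Add(706, W), Add(19, Mul(-35, -41))), 2324), Function('K')(-107)), Rational(1, 2)) = Pow(Add(Add(Add(Add(706, -3757), Add(19, Mul(-35, -41))), 2324), 133), Rational(1, 2)) = Pow(Add(Add(Add(-3051, Add(19, 1435)), 2324), 133), Rational(1, 2)) = Pow(Add(Add(Add(-3051, 1454), 2324), 133), Rational(1, 2)) = Pow(Add(Add(-1597, 2324), 133), Rational(1, 2)) = Pow(Add(727, 133), Rational(1, 2)) = Pow(860, Rational(1, 2)) = Mul(2, Pow(215, Rational(1, 2)))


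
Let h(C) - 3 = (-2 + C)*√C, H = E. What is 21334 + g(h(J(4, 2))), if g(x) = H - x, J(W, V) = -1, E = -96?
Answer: 21235 + 3*I ≈ 21235.0 + 3.0*I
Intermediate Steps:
H = -96
h(C) = 3 + √C*(-2 + C) (h(C) = 3 + (-2 + C)*√C = 3 + √C*(-2 + C))
g(x) = -96 - x
21334 + g(h(J(4, 2))) = 21334 + (-96 - (3 + (-1)^(3/2) - 2*I)) = 21334 + (-96 - (3 - I - 2*I)) = 21334 + (-96 - (3 - 3*I)) = 21334 + (-96 + (-3 + 3*I)) = 21334 + (-99 + 3*I) = 21235 + 3*I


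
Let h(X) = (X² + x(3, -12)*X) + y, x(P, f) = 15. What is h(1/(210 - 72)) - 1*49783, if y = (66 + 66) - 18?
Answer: -945894365/19044 ≈ -49669.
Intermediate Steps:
y = 114 (y = 132 - 18 = 114)
h(X) = 114 + X² + 15*X (h(X) = (X² + 15*X) + 114 = 114 + X² + 15*X)
h(1/(210 - 72)) - 1*49783 = (114 + (1/(210 - 72))² + 15/(210 - 72)) - 1*49783 = (114 + (1/138)² + 15/138) - 49783 = (114 + (1/138)² + 15*(1/138)) - 49783 = (114 + 1/19044 + 5/46) - 49783 = 2173087/19044 - 49783 = -945894365/19044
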